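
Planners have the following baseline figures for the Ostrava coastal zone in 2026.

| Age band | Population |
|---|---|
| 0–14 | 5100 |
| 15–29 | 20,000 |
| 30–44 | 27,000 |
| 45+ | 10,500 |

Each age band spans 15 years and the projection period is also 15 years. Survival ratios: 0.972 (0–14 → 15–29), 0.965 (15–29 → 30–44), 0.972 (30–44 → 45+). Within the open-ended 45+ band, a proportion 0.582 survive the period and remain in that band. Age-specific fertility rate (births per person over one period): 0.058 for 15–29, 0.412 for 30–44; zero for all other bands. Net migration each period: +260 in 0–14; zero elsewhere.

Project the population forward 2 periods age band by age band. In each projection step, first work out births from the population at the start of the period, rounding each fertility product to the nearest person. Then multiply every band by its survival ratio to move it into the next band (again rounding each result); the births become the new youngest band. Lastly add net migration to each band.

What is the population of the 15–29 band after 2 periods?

12193

Numbering the bands 1..4 from youngest to oldest:
Period 1.
Births: 20000 × 0.058 = 1160, 27000 × 0.412 = 11124 → 12284
Band 2: 5100 × 0.972 = 4957
Band 3: 20000 × 0.965 = 19300
Band 4: 27000 × 0.972 + 10500 × 0.582 = 26244 + 6111 = 32355
Net migration: Band 1 + 260 → 12544
→ [12544, 4957, 19300, 32355]
Period 2.
Births: 4957 × 0.058 = 288, 19300 × 0.412 = 7952 → 8240
Band 2: 12544 × 0.972 = 12193
Band 3: 4957 × 0.965 = 4784
Band 4: 19300 × 0.972 + 32355 × 0.582 = 18760 + 18831 = 37591
Net migration: Band 1 + 260 → 8500
→ [8500, 12193, 4784, 37591]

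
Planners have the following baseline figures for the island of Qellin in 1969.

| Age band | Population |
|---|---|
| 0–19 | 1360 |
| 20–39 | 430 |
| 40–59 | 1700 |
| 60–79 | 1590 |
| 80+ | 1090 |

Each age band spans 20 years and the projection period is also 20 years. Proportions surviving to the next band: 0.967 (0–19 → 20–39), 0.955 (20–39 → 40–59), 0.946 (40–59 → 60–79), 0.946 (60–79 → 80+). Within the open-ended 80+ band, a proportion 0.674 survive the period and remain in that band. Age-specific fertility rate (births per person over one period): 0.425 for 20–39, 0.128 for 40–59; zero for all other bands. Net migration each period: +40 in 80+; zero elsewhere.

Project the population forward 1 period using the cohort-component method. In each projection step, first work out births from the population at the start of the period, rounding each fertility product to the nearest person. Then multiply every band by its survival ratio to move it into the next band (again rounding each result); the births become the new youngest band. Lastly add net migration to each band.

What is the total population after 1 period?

6014

Call the groups 1 to 5, youngest first.
Period 1:
Births: 430 × 0.425 = 183 ; 1700 × 0.128 = 218 → total 401
Group 2: 1360 × 0.967 = 1315
Group 3: 430 × 0.955 = 411
Group 4: 1700 × 0.946 = 1608
Group 5: 1590 × 0.946 + 1090 × 0.674 = 1504 + 735 = 2239
Net migration: Group 5 + 40 → 2279
→ [401, 1315, 411, 1608, 2279]
Total after period 1: 401 + 1315 + 411 + 1608 + 2279 = 6014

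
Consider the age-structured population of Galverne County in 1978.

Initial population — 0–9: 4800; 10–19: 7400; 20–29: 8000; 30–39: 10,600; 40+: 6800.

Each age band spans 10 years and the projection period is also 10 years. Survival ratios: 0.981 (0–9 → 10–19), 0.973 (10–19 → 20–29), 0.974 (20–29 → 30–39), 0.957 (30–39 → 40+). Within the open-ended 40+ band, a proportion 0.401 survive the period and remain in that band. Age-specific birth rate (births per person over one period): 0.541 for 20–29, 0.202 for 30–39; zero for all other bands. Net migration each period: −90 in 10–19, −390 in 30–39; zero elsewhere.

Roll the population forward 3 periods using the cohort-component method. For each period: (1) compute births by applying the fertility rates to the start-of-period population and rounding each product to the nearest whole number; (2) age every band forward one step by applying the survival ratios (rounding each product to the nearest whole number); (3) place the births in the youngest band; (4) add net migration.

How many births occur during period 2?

5390

(Bands numbered youngest = 1 to oldest = 5.)
Period 1:
Births: 8000 * 0.541 = 4328  |  10600 * 0.202 = 2141 → total 6469
Band 2: 4800 * 0.981 = 4709
Band 3: 7400 * 0.973 = 7200
Band 4: 8000 * 0.974 = 7792
Band 5: 10600 * 0.957 + 6800 * 0.401 = 10144 + 2727 = 12871
Net migration: Band 2 − 90 → 4619; Band 4 − 390 → 7402
→ [6469, 4619, 7200, 7402, 12871]
Period 2:
Births: 7200 * 0.541 = 3895  |  7402 * 0.202 = 1495 → total 5390
Band 2: 6469 * 0.981 = 6346
Band 3: 4619 * 0.973 = 4494
Band 4: 7200 * 0.974 = 7013
Band 5: 7402 * 0.957 + 12871 * 0.401 = 7084 + 5161 = 12245
Net migration: Band 2 − 90 → 6256; Band 4 − 390 → 6623
→ [5390, 6256, 4494, 6623, 12245]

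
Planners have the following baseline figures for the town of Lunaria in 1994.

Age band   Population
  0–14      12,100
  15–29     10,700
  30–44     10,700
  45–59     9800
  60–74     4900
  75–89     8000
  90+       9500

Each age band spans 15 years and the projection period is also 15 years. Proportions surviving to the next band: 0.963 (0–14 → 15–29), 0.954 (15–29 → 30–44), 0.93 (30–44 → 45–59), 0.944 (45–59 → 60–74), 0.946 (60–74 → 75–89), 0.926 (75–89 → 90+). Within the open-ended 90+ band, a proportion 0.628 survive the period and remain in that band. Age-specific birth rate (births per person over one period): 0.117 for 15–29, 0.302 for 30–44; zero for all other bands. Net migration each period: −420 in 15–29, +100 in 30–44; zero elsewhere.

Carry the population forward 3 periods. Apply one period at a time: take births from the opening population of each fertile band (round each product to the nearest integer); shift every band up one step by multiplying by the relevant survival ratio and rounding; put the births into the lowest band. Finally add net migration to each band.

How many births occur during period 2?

4427

— Period 1 —
Births: 10700 * 0.117 = 1252  |  10700 * 0.302 = 3231 → 4483
15–29: 12100 * 0.963 = 11652
30–44: 10700 * 0.954 = 10208
45–59: 10700 * 0.93 = 9951
60–74: 9800 * 0.944 = 9251
75–89: 4900 * 0.946 = 4635
90+: 8000 * 0.926 + 9500 * 0.628 = 7408 + 5966 = 13374
Net migration: 15–29 − 420 → 11232; 30–44 + 100 → 10308
Giving 4483 / 11232 / 10308 / 9951 / 9251 / 4635 / 13374.
— Period 2 —
Births: 11232 * 0.117 = 1314  |  10308 * 0.302 = 3113 → 4427
15–29: 4483 * 0.963 = 4317
30–44: 11232 * 0.954 = 10715
45–59: 10308 * 0.93 = 9586
60–74: 9951 * 0.944 = 9394
75–89: 9251 * 0.946 = 8751
90+: 4635 * 0.926 + 13374 * 0.628 = 4292 + 8399 = 12691
Net migration: 15–29 − 420 → 3897; 30–44 + 100 → 10815
Giving 4427 / 3897 / 10815 / 9586 / 9394 / 8751 / 12691.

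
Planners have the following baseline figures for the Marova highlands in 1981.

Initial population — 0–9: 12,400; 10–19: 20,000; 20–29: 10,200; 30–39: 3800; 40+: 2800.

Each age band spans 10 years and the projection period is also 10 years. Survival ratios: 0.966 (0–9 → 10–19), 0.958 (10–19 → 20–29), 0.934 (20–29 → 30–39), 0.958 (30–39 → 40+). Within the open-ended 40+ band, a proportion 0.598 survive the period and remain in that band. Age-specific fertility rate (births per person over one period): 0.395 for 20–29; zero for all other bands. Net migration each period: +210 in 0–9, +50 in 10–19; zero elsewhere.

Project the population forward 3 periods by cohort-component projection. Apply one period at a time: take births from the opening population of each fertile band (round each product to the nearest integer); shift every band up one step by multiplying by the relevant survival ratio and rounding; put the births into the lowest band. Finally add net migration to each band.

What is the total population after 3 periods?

51560

Period 1.
Births: 10200 × 0.395 = 4029
10–19: 12400 × 0.966 = 11978
20–29: 20000 × 0.958 = 19160
30–39: 10200 × 0.934 = 9527
40+: 3800 × 0.958 + 2800 × 0.598 = 3640 + 1674 = 5314
Net migration: 0–9 + 210 → 4239; 10–19 + 50 → 12028
Giving 4239 / 12028 / 19160 / 9527 / 5314.
Period 2.
Births: 19160 × 0.395 = 7568
10–19: 4239 × 0.966 = 4095
20–29: 12028 × 0.958 = 11523
30–39: 19160 × 0.934 = 17895
40+: 9527 × 0.958 + 5314 × 0.598 = 9127 + 3178 = 12305
Net migration: 0–9 + 210 → 7778; 10–19 + 50 → 4145
Giving 7778 / 4145 / 11523 / 17895 / 12305.
Period 3.
Births: 11523 × 0.395 = 4552
10–19: 7778 × 0.966 = 7514
20–29: 4145 × 0.958 = 3971
30–39: 11523 × 0.934 = 10762
40+: 17895 × 0.958 + 12305 × 0.598 = 17143 + 7358 = 24501
Net migration: 0–9 + 210 → 4762; 10–19 + 50 → 7564
Giving 4762 / 7564 / 3971 / 10762 / 24501.
Total after period 3: 4762 + 7564 + 3971 + 10762 + 24501 = 51560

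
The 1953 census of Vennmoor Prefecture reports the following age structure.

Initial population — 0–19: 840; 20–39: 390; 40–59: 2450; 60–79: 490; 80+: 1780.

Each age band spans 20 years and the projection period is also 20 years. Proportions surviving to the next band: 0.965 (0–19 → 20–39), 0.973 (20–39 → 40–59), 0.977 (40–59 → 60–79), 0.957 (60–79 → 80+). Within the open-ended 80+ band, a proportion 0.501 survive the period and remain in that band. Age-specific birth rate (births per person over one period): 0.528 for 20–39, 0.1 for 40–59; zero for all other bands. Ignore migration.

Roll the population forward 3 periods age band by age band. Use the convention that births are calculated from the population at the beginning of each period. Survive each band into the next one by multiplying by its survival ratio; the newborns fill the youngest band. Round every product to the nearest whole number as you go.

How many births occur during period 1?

451

Let band 1 be 0–19 through band 5 = 80+.
Period 1:
Births: 390 × 0.528 = 206  |  2450 × 0.1 = 245 → 451
Band 2: 840 × 0.965 = 811
Band 3: 390 × 0.973 = 379
Band 4: 2450 × 0.977 = 2394
Band 5: 490 × 0.957 + 1780 × 0.501 = 469 + 892 = 1361
End of period: [451, 811, 379, 2394, 1361]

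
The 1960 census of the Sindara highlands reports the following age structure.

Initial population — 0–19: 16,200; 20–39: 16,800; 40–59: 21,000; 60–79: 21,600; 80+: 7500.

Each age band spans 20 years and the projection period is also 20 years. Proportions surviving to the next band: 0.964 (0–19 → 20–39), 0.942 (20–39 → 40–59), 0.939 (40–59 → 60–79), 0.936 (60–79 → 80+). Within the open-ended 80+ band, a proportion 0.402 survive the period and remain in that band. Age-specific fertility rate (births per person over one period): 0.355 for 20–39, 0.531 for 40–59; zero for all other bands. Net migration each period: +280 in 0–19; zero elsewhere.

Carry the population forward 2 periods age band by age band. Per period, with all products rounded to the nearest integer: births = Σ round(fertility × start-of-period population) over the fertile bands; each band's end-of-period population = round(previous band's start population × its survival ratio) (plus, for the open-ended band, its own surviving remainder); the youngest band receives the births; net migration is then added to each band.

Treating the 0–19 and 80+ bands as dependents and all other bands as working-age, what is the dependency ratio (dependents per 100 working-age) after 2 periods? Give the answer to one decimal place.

Numbering the bands 1..5 from youngest to oldest:
[period 1]
Births: 16800 * 0.355 = 5964  |  21000 * 0.531 = 11151 — total 17115
Band 2: 16200 * 0.964 = 15617
Band 3: 16800 * 0.942 = 15826
Band 4: 21000 * 0.939 = 19719
Band 5: 21600 * 0.936 + 7500 * 0.402 = 20218 + 3015 = 23233
Net migration: Band 1 + 280 → 17395
Population now: 0–19=17395, 20–39=15617, 40–59=15826, 60–79=19719, 80+=23233
[period 2]
Births: 15617 * 0.355 = 5544  |  15826 * 0.531 = 8404 — total 13948
Band 2: 17395 * 0.964 = 16769
Band 3: 15617 * 0.942 = 14711
Band 4: 15826 * 0.939 = 14861
Band 5: 19719 * 0.936 + 23233 * 0.402 = 18457 + 9340 = 27797
Net migration: Band 1 + 280 → 14228
Population now: 0–19=14228, 20–39=16769, 40–59=14711, 60–79=14861, 80+=27797
Dependents (band 0–19 + band 80+) = 14228 + 27797 = 42025; working-age = 46341; ratio = 42025/46341 × 100 = 90.7

90.7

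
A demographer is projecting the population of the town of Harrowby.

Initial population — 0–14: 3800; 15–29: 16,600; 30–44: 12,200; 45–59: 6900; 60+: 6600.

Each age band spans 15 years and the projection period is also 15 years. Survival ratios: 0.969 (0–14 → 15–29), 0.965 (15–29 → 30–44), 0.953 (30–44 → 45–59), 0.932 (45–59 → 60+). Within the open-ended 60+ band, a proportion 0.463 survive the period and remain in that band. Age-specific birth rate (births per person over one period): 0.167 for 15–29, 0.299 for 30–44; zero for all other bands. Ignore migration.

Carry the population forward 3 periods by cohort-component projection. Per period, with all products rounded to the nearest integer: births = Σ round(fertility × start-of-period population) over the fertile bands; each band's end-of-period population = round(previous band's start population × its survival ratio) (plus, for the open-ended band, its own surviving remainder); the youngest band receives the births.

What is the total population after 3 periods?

38006

Let group 1 be 0–14 through group 5 = 60+.
[period 1]
Births: 16600 * 0.167 = 2772 ; 12200 * 0.299 = 3648 — total 6420
Group 2: 3800 * 0.969 = 3682
Group 3: 16600 * 0.965 = 16019
Group 4: 12200 * 0.953 = 11627
Group 5: 6900 * 0.932 + 6600 * 0.463 = 6431 + 3056 = 9487
Giving 6420 / 3682 / 16019 / 11627 / 9487.
[period 2]
Births: 3682 * 0.167 = 615 ; 16019 * 0.299 = 4790 — total 5405
Group 2: 6420 * 0.969 = 6221
Group 3: 3682 * 0.965 = 3553
Group 4: 16019 * 0.953 = 15266
Group 5: 11627 * 0.932 + 9487 * 0.463 = 10836 + 4392 = 15228
Giving 5405 / 6221 / 3553 / 15266 / 15228.
[period 3]
Births: 6221 * 0.167 = 1039 ; 3553 * 0.299 = 1062 — total 2101
Group 2: 5405 * 0.969 = 5237
Group 3: 6221 * 0.965 = 6003
Group 4: 3553 * 0.953 = 3386
Group 5: 15266 * 0.932 + 15228 * 0.463 = 14228 + 7051 = 21279
Giving 2101 / 5237 / 6003 / 3386 / 21279.
Total after period 3: 2101 + 5237 + 6003 + 3386 + 21279 = 38006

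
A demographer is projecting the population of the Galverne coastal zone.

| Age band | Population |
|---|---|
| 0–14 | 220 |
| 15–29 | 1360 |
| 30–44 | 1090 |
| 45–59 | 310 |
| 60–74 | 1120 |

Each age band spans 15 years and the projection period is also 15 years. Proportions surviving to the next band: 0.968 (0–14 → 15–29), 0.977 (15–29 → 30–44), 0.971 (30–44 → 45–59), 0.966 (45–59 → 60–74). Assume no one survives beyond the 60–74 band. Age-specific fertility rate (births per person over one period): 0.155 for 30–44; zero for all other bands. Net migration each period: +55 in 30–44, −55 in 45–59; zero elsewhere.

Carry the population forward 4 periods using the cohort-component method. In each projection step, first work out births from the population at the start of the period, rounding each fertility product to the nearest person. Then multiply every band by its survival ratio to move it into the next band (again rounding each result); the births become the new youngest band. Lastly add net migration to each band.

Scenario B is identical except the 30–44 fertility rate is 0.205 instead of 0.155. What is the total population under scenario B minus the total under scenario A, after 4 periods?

149

Period 1.
Births: 1090 × 0.155 = 169
15–29: 220 × 0.968 = 213
30–44: 1360 × 0.977 = 1329
45–59: 1090 × 0.971 = 1058
60–74: 310 × 0.966 = 299
Net migration: 30–44 + 55 → 1384; 45–59 − 55 → 1003
Population now: 0–14=169, 15–29=213, 30–44=1384, 45–59=1003, 60–74=299
Period 2.
Births: 1384 × 0.155 = 215
15–29: 169 × 0.968 = 164
30–44: 213 × 0.977 = 208
45–59: 1384 × 0.971 = 1344
60–74: 1003 × 0.966 = 969
Net migration: 30–44 + 55 → 263; 45–59 − 55 → 1289
Population now: 0–14=215, 15–29=164, 30–44=263, 45–59=1289, 60–74=969
Period 3.
Births: 263 × 0.155 = 41
15–29: 215 × 0.968 = 208
30–44: 164 × 0.977 = 160
45–59: 263 × 0.971 = 255
60–74: 1289 × 0.966 = 1245
Net migration: 30–44 + 55 → 215; 45–59 − 55 → 200
Population now: 0–14=41, 15–29=208, 30–44=215, 45–59=200, 60–74=1245
Period 4.
Births: 215 × 0.155 = 33
15–29: 41 × 0.968 = 40
30–44: 208 × 0.977 = 203
45–59: 215 × 0.971 = 209
60–74: 200 × 0.966 = 193
Net migration: 30–44 + 55 → 258; 45–59 − 55 → 154
Population now: 0–14=33, 15–29=40, 30–44=258, 45–59=154, 60–74=193
Scenario A total after 4 periods: 678
Scenario B projection —
Period 1.
Births: 1090 × 0.205 = 223
15–29: 220 × 0.968 = 213
30–44: 1360 × 0.977 = 1329
45–59: 1090 × 0.971 = 1058
60–74: 310 × 0.966 = 299
Net migration: 30–44 + 55 → 1384; 45–59 − 55 → 1003
Population now: 0–14=223, 15–29=213, 30–44=1384, 45–59=1003, 60–74=299
Period 2.
Births: 1384 × 0.205 = 284
15–29: 223 × 0.968 = 216
30–44: 213 × 0.977 = 208
45–59: 1384 × 0.971 = 1344
60–74: 1003 × 0.966 = 969
Net migration: 30–44 + 55 → 263; 45–59 − 55 → 1289
Population now: 0–14=284, 15–29=216, 30–44=263, 45–59=1289, 60–74=969
Period 3.
Births: 263 × 0.205 = 54
15–29: 284 × 0.968 = 275
30–44: 216 × 0.977 = 211
45–59: 263 × 0.971 = 255
60–74: 1289 × 0.966 = 1245
Net migration: 30–44 + 55 → 266; 45–59 − 55 → 200
Population now: 0–14=54, 15–29=275, 30–44=266, 45–59=200, 60–74=1245
Period 4.
Births: 266 × 0.205 = 55
15–29: 54 × 0.968 = 52
30–44: 275 × 0.977 = 269
45–59: 266 × 0.971 = 258
60–74: 200 × 0.966 = 193
Net migration: 30–44 + 55 → 324; 45–59 − 55 → 203
Population now: 0–14=55, 15–29=52, 30–44=324, 45–59=203, 60–74=193
Scenario B total after 4 periods: 827
Difference B − A = 827 − 678 = 149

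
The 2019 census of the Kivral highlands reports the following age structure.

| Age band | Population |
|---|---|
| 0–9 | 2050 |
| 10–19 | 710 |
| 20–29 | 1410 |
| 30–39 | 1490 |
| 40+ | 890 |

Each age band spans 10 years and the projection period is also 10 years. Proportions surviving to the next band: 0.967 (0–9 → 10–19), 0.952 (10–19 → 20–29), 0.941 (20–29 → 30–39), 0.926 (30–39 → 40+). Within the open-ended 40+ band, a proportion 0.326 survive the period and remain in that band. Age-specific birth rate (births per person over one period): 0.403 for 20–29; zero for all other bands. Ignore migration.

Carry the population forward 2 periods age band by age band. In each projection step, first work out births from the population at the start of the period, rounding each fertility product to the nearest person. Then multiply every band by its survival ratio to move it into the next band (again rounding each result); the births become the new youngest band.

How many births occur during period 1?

568

[period 1]
Births: 1410 × 0.403 = 568
10–19: 2050 × 0.967 = 1982
20–29: 710 × 0.952 = 676
30–39: 1410 × 0.941 = 1327
40+: 1490 × 0.926 + 890 × 0.326 = 1380 + 290 = 1670
→ [568, 1982, 676, 1327, 1670]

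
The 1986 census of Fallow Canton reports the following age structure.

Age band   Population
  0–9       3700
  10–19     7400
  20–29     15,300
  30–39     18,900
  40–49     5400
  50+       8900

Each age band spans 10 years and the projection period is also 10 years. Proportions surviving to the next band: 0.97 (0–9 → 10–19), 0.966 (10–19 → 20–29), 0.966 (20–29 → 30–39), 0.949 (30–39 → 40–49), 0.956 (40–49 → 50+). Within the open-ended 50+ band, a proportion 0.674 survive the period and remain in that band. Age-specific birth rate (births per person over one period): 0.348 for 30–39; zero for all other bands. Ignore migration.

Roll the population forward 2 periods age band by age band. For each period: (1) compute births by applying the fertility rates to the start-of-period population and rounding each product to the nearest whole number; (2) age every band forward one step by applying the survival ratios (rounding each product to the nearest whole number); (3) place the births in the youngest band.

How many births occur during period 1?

6577

(Groups numbered youngest = 1 to oldest = 6.)
[period 1]
Births: 18900 × 0.348 = 6577
Group 2: 3700 × 0.97 = 3589
Group 3: 7400 × 0.966 = 7148
Group 4: 15300 × 0.966 = 14780
Group 5: 18900 × 0.949 = 17936
Group 6: 5400 × 0.956 + 8900 × 0.674 = 5162 + 5999 = 11161
End of period: [6577, 3589, 7148, 14780, 17936, 11161]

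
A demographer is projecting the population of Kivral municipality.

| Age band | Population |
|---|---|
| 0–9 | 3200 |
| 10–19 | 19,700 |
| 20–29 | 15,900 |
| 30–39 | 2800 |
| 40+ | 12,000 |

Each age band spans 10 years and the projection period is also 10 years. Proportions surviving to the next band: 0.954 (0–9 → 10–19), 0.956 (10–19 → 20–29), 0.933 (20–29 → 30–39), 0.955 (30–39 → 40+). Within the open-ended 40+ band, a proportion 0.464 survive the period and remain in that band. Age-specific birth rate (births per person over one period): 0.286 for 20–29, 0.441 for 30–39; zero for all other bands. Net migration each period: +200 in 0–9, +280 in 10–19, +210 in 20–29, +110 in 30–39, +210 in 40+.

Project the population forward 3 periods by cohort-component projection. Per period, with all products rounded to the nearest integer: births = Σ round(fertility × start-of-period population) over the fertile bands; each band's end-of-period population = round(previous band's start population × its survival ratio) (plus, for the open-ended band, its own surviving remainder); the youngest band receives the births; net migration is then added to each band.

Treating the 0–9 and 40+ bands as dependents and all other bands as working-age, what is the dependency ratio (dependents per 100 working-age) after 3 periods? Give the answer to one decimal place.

164.8

— Period 1 —
Births: 15900 × 0.286 = 4547  |  2800 × 0.441 = 1235 — total 5782
10–19: 3200 × 0.954 = 3053
20–29: 19700 × 0.956 = 18833
30–39: 15900 × 0.933 = 14835
40+: 2800 × 0.955 + 12000 × 0.464 = 2674 + 5568 = 8242
Net migration: 0–9 + 200 → 5982; 10–19 + 280 → 3333; 20–29 + 210 → 19043; 30–39 + 110 → 14945; 40+ + 210 → 8452
Giving 5982 / 3333 / 19043 / 14945 / 8452.
— Period 2 —
Births: 19043 × 0.286 = 5446  |  14945 × 0.441 = 6591 — total 12037
10–19: 5982 × 0.954 = 5707
20–29: 3333 × 0.956 = 3186
30–39: 19043 × 0.933 = 17767
40+: 14945 × 0.955 + 8452 × 0.464 = 14272 + 3922 = 18194
Net migration: 0–9 + 200 → 12237; 10–19 + 280 → 5987; 20–29 + 210 → 3396; 30–39 + 110 → 17877; 40+ + 210 → 18404
Giving 12237 / 5987 / 3396 / 17877 / 18404.
— Period 3 —
Births: 3396 × 0.286 = 971  |  17877 × 0.441 = 7884 — total 8855
10–19: 12237 × 0.954 = 11674
20–29: 5987 × 0.956 = 5724
30–39: 3396 × 0.933 = 3168
40+: 17877 × 0.955 + 18404 × 0.464 = 17073 + 8539 = 25612
Net migration: 0–9 + 200 → 9055; 10–19 + 280 → 11954; 20–29 + 210 → 5934; 30–39 + 110 → 3278; 40+ + 210 → 25822
Giving 9055 / 11954 / 5934 / 3278 / 25822.
Dependents (band 0–9 + band 40+) = 9055 + 25822 = 34877; working-age = 21166; ratio = 34877/21166 × 100 = 164.8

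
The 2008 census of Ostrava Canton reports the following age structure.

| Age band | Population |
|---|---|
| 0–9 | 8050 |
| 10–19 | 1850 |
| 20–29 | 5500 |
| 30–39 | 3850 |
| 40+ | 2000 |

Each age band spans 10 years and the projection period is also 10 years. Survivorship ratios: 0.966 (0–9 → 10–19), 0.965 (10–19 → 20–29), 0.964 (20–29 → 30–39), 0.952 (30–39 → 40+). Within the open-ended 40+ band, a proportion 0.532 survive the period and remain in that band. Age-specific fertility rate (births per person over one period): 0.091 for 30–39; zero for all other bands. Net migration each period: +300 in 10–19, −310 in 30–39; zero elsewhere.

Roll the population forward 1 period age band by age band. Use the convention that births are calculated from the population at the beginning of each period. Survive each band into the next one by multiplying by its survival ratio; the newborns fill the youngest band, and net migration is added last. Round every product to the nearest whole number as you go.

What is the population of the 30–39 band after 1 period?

4992

Period 1.
Births: 3850 * 0.091 = 350
10–19: 8050 * 0.966 = 7776
20–29: 1850 * 0.965 = 1785
30–39: 5500 * 0.964 = 5302
40+: 3850 * 0.952 + 2000 * 0.532 = 3665 + 1064 = 4729
Net migration: 10–19 + 300 → 8076; 30–39 − 310 → 4992
End of period: [350, 8076, 1785, 4992, 4729]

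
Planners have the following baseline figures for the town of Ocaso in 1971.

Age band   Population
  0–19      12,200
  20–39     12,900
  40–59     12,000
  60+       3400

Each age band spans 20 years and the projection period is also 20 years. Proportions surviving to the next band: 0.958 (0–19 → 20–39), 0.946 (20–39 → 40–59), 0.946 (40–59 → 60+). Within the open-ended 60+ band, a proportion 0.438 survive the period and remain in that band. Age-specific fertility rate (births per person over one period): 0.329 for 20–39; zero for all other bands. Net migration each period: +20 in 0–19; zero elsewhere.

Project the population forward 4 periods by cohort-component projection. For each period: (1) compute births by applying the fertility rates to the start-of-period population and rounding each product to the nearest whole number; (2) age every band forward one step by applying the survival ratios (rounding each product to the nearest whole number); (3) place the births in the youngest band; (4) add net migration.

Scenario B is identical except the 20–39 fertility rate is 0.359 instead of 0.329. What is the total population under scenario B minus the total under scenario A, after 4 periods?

Let group 1 be 0–19 through group 4 = 60+.
After projecting period 1:
Births: 12900 × 0.329 = 4244
Group 2: 12200 × 0.958 = 11688
Group 3: 12900 × 0.946 = 12203
Group 4: 12000 × 0.946 + 3400 × 0.438 = 11352 + 1489 = 12841
Net migration: Group 1 + 20 → 4264
End of period: [4264, 11688, 12203, 12841]
After projecting period 2:
Births: 11688 × 0.329 = 3845
Group 2: 4264 × 0.958 = 4085
Group 3: 11688 × 0.946 = 11057
Group 4: 12203 × 0.946 + 12841 × 0.438 = 11544 + 5624 = 17168
Net migration: Group 1 + 20 → 3865
End of period: [3865, 4085, 11057, 17168]
After projecting period 3:
Births: 4085 × 0.329 = 1344
Group 2: 3865 × 0.958 = 3703
Group 3: 4085 × 0.946 = 3864
Group 4: 11057 × 0.946 + 17168 × 0.438 = 10460 + 7520 = 17980
Net migration: Group 1 + 20 → 1364
End of period: [1364, 3703, 3864, 17980]
After projecting period 4:
Births: 3703 × 0.329 = 1218
Group 2: 1364 × 0.958 = 1307
Group 3: 3703 × 0.946 = 3503
Group 4: 3864 × 0.946 + 17980 × 0.438 = 3655 + 7875 = 11530
Net migration: Group 1 + 20 → 1238
End of period: [1238, 1307, 3503, 11530]
Scenario A total after 4 periods: 17578
Scenario B projection —
After projecting period 1:
Births: 12900 × 0.359 = 4631
Group 2: 12200 × 0.958 = 11688
Group 3: 12900 × 0.946 = 12203
Group 4: 12000 × 0.946 + 3400 × 0.438 = 11352 + 1489 = 12841
Net migration: Group 1 + 20 → 4651
End of period: [4651, 11688, 12203, 12841]
After projecting period 2:
Births: 11688 × 0.359 = 4196
Group 2: 4651 × 0.958 = 4456
Group 3: 11688 × 0.946 = 11057
Group 4: 12203 × 0.946 + 12841 × 0.438 = 11544 + 5624 = 17168
Net migration: Group 1 + 20 → 4216
End of period: [4216, 4456, 11057, 17168]
After projecting period 3:
Births: 4456 × 0.359 = 1600
Group 2: 4216 × 0.958 = 4039
Group 3: 4456 × 0.946 = 4215
Group 4: 11057 × 0.946 + 17168 × 0.438 = 10460 + 7520 = 17980
Net migration: Group 1 + 20 → 1620
End of period: [1620, 4039, 4215, 17980]
After projecting period 4:
Births: 4039 × 0.359 = 1450
Group 2: 1620 × 0.958 = 1552
Group 3: 4039 × 0.946 = 3821
Group 4: 4215 × 0.946 + 17980 × 0.438 = 3987 + 7875 = 11862
Net migration: Group 1 + 20 → 1470
End of period: [1470, 1552, 3821, 11862]
Scenario B total after 4 periods: 18705
Difference B − A = 18705 − 17578 = 1127

1127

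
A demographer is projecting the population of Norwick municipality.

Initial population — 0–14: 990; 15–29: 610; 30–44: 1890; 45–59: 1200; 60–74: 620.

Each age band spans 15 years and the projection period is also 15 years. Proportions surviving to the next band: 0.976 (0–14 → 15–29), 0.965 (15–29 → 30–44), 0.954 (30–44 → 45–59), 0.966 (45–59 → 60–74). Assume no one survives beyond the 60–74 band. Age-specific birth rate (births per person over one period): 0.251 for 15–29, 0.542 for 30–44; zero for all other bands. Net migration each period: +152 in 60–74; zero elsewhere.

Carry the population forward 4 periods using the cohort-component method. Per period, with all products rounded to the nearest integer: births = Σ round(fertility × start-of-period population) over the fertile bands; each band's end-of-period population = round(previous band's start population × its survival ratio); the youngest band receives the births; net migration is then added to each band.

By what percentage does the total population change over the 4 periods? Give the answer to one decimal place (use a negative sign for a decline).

Let band 1 be 0–14 through band 5 = 60–74.
[period 1]
Births: 610 × 0.251 = 153 ; 1890 × 0.542 = 1024 → total 1177
Band 2: 990 × 0.976 = 966
Band 3: 610 × 0.965 = 589
Band 4: 1890 × 0.954 = 1803
Band 5: 1200 × 0.966 = 1159
Net migration: Band 5 + 152 → 1311
→ [1177, 966, 589, 1803, 1311]
[period 2]
Births: 966 × 0.251 = 242 ; 589 × 0.542 = 319 → total 561
Band 2: 1177 × 0.976 = 1149
Band 3: 966 × 0.965 = 932
Band 4: 589 × 0.954 = 562
Band 5: 1803 × 0.966 = 1742
Net migration: Band 5 + 152 → 1894
→ [561, 1149, 932, 562, 1894]
[period 3]
Births: 1149 × 0.251 = 288 ; 932 × 0.542 = 505 → total 793
Band 2: 561 × 0.976 = 548
Band 3: 1149 × 0.965 = 1109
Band 4: 932 × 0.954 = 889
Band 5: 562 × 0.966 = 543
Net migration: Band 5 + 152 → 695
→ [793, 548, 1109, 889, 695]
[period 4]
Births: 548 × 0.251 = 138 ; 1109 × 0.542 = 601 → total 739
Band 2: 793 × 0.976 = 774
Band 3: 548 × 0.965 = 529
Band 4: 1109 × 0.954 = 1058
Band 5: 889 × 0.966 = 859
Net migration: Band 5 + 152 → 1011
→ [739, 774, 529, 1058, 1011]
Total: 5310 → 4111; change = -1199; percentage change = -22.6%

-22.6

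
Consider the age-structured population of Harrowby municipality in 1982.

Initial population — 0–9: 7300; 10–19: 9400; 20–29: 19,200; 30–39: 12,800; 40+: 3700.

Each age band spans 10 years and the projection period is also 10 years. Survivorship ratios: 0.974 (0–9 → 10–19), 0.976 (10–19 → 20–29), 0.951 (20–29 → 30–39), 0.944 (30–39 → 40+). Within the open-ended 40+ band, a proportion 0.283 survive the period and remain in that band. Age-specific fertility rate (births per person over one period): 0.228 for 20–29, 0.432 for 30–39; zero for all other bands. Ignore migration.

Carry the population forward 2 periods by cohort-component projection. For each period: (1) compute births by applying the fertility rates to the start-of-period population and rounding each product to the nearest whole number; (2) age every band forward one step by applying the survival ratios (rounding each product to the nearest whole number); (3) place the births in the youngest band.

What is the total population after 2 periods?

Period 1:
Births: 19200 * 0.228 = 4378, 12800 * 0.432 = 5530 → 9908
10–19: 7300 * 0.974 = 7110
20–29: 9400 * 0.976 = 9174
30–39: 19200 * 0.951 = 18259
40+: 12800 * 0.944 + 3700 * 0.283 = 12083 + 1047 = 13130
End of period: [9908, 7110, 9174, 18259, 13130]
Period 2:
Births: 9174 * 0.228 = 2092, 18259 * 0.432 = 7888 → 9980
10–19: 9908 * 0.974 = 9650
20–29: 7110 * 0.976 = 6939
30–39: 9174 * 0.951 = 8724
40+: 18259 * 0.944 + 13130 * 0.283 = 17236 + 3716 = 20952
End of period: [9980, 9650, 6939, 8724, 20952]
Total after period 2: 9980 + 9650 + 6939 + 8724 + 20952 = 56245

56245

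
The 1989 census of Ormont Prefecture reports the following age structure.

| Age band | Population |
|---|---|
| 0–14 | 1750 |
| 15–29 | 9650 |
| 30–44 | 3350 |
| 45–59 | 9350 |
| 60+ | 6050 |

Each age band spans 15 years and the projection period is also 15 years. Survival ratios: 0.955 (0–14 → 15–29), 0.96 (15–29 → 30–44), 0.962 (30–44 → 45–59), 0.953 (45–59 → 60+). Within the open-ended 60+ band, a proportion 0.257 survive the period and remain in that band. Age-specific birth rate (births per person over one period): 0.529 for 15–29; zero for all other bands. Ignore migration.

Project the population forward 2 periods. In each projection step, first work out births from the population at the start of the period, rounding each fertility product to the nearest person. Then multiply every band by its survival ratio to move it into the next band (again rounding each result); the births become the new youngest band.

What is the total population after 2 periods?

22037

Let group 1 be 0–14 through group 5 = 60+.
Period 1:
Births: 9650 * 0.529 = 5105
Group 2: 1750 * 0.955 = 1671
Group 3: 9650 * 0.96 = 9264
Group 4: 3350 * 0.962 = 3223
Group 5: 9350 * 0.953 + 6050 * 0.257 = 8911 + 1555 = 10466
Population now: 0–14=5105, 15–29=1671, 30–44=9264, 45–59=3223, 60+=10466
Period 2:
Births: 1671 * 0.529 = 884
Group 2: 5105 * 0.955 = 4875
Group 3: 1671 * 0.96 = 1604
Group 4: 9264 * 0.962 = 8912
Group 5: 3223 * 0.953 + 10466 * 0.257 = 3072 + 2690 = 5762
Population now: 0–14=884, 15–29=4875, 30–44=1604, 45–59=8912, 60+=5762
Total after period 2: 884 + 4875 + 1604 + 8912 + 5762 = 22037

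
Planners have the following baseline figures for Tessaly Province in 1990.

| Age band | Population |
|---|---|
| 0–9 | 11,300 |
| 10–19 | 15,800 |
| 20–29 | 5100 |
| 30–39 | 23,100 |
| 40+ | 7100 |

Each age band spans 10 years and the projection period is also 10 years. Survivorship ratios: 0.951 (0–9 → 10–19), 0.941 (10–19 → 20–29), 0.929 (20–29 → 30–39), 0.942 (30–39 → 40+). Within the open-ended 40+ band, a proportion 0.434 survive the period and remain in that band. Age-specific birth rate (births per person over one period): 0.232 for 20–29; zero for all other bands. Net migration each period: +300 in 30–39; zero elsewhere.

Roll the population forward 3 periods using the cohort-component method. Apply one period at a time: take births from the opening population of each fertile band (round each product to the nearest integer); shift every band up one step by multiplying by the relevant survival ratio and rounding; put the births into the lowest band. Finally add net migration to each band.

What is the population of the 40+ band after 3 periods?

After projecting period 1:
Births: 5100 × 0.232 = 1183
10–19: 11300 × 0.951 = 10746
20–29: 15800 × 0.941 = 14868
30–39: 5100 × 0.929 = 4738
40+: 23100 × 0.942 + 7100 × 0.434 = 21760 + 3081 = 24841
Net migration: 30–39 + 300 → 5038
End of period: [1183, 10746, 14868, 5038, 24841]
After projecting period 2:
Births: 14868 × 0.232 = 3449
10–19: 1183 × 0.951 = 1125
20–29: 10746 × 0.941 = 10112
30–39: 14868 × 0.929 = 13812
40+: 5038 × 0.942 + 24841 × 0.434 = 4746 + 10781 = 15527
Net migration: 30–39 + 300 → 14112
End of period: [3449, 1125, 10112, 14112, 15527]
After projecting period 3:
Births: 10112 × 0.232 = 2346
10–19: 3449 × 0.951 = 3280
20–29: 1125 × 0.941 = 1059
30–39: 10112 × 0.929 = 9394
40+: 14112 × 0.942 + 15527 × 0.434 = 13294 + 6739 = 20033
Net migration: 30–39 + 300 → 9694
End of period: [2346, 3280, 1059, 9694, 20033]

20033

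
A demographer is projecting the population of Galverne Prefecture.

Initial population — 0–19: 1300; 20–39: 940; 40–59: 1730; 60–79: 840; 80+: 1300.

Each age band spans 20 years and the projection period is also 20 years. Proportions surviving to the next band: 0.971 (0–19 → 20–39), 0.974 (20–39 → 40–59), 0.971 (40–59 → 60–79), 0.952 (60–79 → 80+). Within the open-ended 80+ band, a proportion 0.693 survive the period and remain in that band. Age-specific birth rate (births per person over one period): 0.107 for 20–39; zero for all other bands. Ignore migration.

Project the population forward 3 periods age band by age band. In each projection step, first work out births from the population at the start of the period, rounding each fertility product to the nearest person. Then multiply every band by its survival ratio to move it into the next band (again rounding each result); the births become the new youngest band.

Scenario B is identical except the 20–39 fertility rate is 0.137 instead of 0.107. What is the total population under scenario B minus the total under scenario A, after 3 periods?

71

Period 1:
Births: 940 × 0.107 = 101
20–39: 1300 × 0.971 = 1262
40–59: 940 × 0.974 = 916
60–79: 1730 × 0.971 = 1680
80+: 840 × 0.952 + 1300 × 0.693 = 800 + 901 = 1701
→ [101, 1262, 916, 1680, 1701]
Period 2:
Births: 1262 × 0.107 = 135
20–39: 101 × 0.971 = 98
40–59: 1262 × 0.974 = 1229
60–79: 916 × 0.971 = 889
80+: 1680 × 0.952 + 1701 × 0.693 = 1599 + 1179 = 2778
→ [135, 98, 1229, 889, 2778]
Period 3:
Births: 98 × 0.107 = 10
20–39: 135 × 0.971 = 131
40–59: 98 × 0.974 = 95
60–79: 1229 × 0.971 = 1193
80+: 889 × 0.952 + 2778 × 0.693 = 846 + 1925 = 2771
→ [10, 131, 95, 1193, 2771]
Scenario A total after 3 periods: 4200
Scenario B projection —
Period 1:
Births: 940 × 0.137 = 129
20–39: 1300 × 0.971 = 1262
40–59: 940 × 0.974 = 916
60–79: 1730 × 0.971 = 1680
80+: 840 × 0.952 + 1300 × 0.693 = 800 + 901 = 1701
→ [129, 1262, 916, 1680, 1701]
Period 2:
Births: 1262 × 0.137 = 173
20–39: 129 × 0.971 = 125
40–59: 1262 × 0.974 = 1229
60–79: 916 × 0.971 = 889
80+: 1680 × 0.952 + 1701 × 0.693 = 1599 + 1179 = 2778
→ [173, 125, 1229, 889, 2778]
Period 3:
Births: 125 × 0.137 = 17
20–39: 173 × 0.971 = 168
40–59: 125 × 0.974 = 122
60–79: 1229 × 0.971 = 1193
80+: 889 × 0.952 + 2778 × 0.693 = 846 + 1925 = 2771
→ [17, 168, 122, 1193, 2771]
Scenario B total after 3 periods: 4271
Difference B − A = 4271 − 4200 = 71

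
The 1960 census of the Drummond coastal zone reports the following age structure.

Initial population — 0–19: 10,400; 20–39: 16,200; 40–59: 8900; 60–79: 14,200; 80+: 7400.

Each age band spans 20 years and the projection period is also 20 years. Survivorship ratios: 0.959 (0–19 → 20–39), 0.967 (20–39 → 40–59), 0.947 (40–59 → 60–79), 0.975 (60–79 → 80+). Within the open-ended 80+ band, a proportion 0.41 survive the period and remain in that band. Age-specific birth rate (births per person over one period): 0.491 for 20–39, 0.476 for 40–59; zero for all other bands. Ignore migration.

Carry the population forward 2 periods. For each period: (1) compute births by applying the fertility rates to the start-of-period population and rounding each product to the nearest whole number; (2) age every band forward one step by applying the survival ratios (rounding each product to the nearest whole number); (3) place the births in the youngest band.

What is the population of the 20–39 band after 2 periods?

— Period 1 —
Births: 16200 * 0.491 = 7954, 8900 * 0.476 = 4236 — total 12190
20–39: 10400 * 0.959 = 9974
40–59: 16200 * 0.967 = 15665
60–79: 8900 * 0.947 = 8428
80+: 14200 * 0.975 + 7400 * 0.41 = 13845 + 3034 = 16879
Population now: 0–19=12190, 20–39=9974, 40–59=15665, 60–79=8428, 80+=16879
— Period 2 —
Births: 9974 * 0.491 = 4897, 15665 * 0.476 = 7457 — total 12354
20–39: 12190 * 0.959 = 11690
40–59: 9974 * 0.967 = 9645
60–79: 15665 * 0.947 = 14835
80+: 8428 * 0.975 + 16879 * 0.41 = 8217 + 6920 = 15137
Population now: 0–19=12354, 20–39=11690, 40–59=9645, 60–79=14835, 80+=15137

11690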